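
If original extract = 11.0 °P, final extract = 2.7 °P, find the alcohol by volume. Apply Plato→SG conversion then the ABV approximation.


SG = 259/(259 − P);  ABV = (OG − FG)·131.25
OG = 259/(259 − 11.0) = 1.0444
FG = 259/(259 − 2.7) = 1.0105
ABV = (1.0444 − 1.0105)·131.25

4.4389 % ABV


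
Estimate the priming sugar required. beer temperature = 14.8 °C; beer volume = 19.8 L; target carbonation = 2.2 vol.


residual = 14.695·(0.01821 + 0.09011·e^(−0.04·T));  sugar = (target − residual)·4.0·V
residual = 14.695·(0.01821 + 0.09011·e^(−0.04·14.8)) = 1.0002
sugar = (2.2 − 1.0002)·4.0·19.8

95.0280 g


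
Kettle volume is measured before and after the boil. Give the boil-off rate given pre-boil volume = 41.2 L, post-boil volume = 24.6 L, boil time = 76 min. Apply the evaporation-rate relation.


rate = (V_pre − V_post) / (t_min/60)
rate = (41.2 − 24.6) / (76/60)

13.1053 L/hr


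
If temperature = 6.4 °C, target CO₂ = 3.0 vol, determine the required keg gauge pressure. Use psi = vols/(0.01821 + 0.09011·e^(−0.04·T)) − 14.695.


psi = 3.0/(0.01821 + 0.09011·e^(−0.04·6.4)) − 14.695

19.4083 psi


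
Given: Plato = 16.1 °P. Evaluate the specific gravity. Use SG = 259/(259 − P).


SG = 259/(259 − 16.1)

1.0663


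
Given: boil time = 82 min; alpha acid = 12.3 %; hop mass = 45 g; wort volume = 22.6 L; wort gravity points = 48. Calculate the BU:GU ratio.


U = 1.65·0.000125^(GP/1000)·(1−e^(−0.04t))/4.15;  IBU = (α/100)·m·U·1000/V;  BU:GU = IBU/GP
U = 1.65·0.000125^(48/1000)·(1−e^(−0.04·82))/4.15 = 0.2486
IBU = (12.3/100)·45·0.2486·1000/22.6 = 60.8751
BU:GU = 60.8751/48

1.2682


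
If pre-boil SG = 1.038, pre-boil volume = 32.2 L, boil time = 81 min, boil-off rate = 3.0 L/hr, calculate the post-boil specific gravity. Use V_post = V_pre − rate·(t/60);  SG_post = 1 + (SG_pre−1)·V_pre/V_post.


V_post = 32.2 − 3.0·(81/60) = 28.1500
SG_post = 1 + (1.038 − 1)·32.2/28.1500

1.0435


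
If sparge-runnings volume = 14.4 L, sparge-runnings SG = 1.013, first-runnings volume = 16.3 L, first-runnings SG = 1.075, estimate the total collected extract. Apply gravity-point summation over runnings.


total = Σ (SG_i − 1)·1000·V_i
first = (1.075 − 1)·1000·16.3 = 1222.5000
sparge = (1.013 − 1)·1000·14.4 = 187.2000
total = 1222.5000 + 187.2000

1409.7000 gravity·L


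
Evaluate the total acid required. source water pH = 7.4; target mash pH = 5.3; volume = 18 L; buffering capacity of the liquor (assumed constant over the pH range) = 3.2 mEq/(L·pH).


acid = buffering capacity · (pH_source − pH_target) · V
acid = 3.2 · (7.4 − 5.3) · 18

120.9600 mEq


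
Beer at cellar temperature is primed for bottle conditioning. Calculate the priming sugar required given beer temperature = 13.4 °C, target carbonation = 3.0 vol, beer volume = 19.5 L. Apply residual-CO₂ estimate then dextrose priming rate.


residual = 14.695·(0.01821 + 0.09011·e^(−0.04·T));  sugar = (target − residual)·4.0·V
residual = 14.695·(0.01821 + 0.09011·e^(−0.04·13.4)) = 1.0423
sugar = (3.0 − 1.0423)·4.0·19.5

152.6971 g


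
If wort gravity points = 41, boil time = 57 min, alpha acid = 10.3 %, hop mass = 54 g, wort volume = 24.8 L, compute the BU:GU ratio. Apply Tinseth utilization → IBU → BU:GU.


U = 1.65·0.000125^(GP/1000)·(1−e^(−0.04t))/4.15;  IBU = (α/100)·m·U·1000/V;  BU:GU = IBU/GP
U = 1.65·0.000125^(41/1000)·(1−e^(−0.04·57))/4.15 = 0.2469
IBU = (10.3/100)·54·0.2469·1000/24.8 = 55.3767
BU:GU = 55.3767/41

1.3507


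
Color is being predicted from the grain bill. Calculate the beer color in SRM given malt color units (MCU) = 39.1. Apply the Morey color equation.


SRM = 1.4922 · MCU^0.6859
SRM = 1.4922 · 39.1^0.6859

18.4460 SRM


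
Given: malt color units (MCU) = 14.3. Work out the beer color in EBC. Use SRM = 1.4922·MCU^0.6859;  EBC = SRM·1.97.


SRM = 1.4922·14.3^0.6859 = 9.2528
EBC = 9.2528·1.97

18.2280 EBC


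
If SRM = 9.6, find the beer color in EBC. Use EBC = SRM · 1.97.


EBC = 9.6 · 1.97

18.9120 EBC


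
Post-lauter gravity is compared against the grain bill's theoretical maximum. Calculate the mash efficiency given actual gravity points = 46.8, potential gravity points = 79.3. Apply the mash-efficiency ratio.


efficiency = actual / potential × 100
efficiency = 46.8 / 79.3 × 100

59.0164 %


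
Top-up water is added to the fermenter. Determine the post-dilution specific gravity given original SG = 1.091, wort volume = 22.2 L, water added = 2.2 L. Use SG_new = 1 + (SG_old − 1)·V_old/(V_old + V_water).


pts = (1.091 − 1)·1000·22.2/(22.2 + 2.2) = 82.7951
SG_new = 1 + 82.7951/1000

1.0828


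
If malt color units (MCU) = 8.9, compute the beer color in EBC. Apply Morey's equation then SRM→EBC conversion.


SRM = 1.4922·MCU^0.6859;  EBC = SRM·1.97
SRM = 1.4922·8.9^0.6859 = 6.6836
EBC = 6.6836·1.97

13.1668 EBC


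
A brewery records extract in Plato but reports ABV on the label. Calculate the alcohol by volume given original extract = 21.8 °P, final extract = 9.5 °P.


SG = 259/(259 − P);  ABV = (OG − FG)·131.25
OG = 259/(259 − 21.8) = 1.0919
FG = 259/(259 − 9.5) = 1.0381
ABV = (1.0919 − 1.0381)·131.25

7.0651 % ABV


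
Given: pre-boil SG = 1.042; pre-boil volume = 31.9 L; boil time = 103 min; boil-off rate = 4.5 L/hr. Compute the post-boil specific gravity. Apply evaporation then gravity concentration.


V_post = V_pre − rate·(t/60);  SG_post = 1 + (SG_pre−1)·V_pre/V_post
V_post = 31.9 − 4.5·(103/60) = 24.1750
SG_post = 1 + (1.042 − 1)·31.9/24.1750

1.0554


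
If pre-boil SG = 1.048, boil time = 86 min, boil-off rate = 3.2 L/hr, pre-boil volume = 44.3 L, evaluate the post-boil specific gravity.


V_post = V_pre − rate·(t/60);  SG_post = 1 + (SG_pre−1)·V_pre/V_post
V_post = 44.3 − 3.2·(86/60) = 39.7133
SG_post = 1 + (1.048 − 1)·44.3/39.7133

1.0535


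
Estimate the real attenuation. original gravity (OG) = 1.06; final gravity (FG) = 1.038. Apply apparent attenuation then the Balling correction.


AA = (OG−FG)/(OG−1)·100;  RA = AA·0.8192
AA = (1.06 − 1.038)/(1.06 − 1)·100 = 36.6667
RA = 36.6667·0.8192

30.0373 %


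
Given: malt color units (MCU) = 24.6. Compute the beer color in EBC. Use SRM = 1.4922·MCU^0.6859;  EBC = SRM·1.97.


SRM = 1.4922·24.6^0.6859 = 13.4236
EBC = 13.4236·1.97

26.4445 EBC


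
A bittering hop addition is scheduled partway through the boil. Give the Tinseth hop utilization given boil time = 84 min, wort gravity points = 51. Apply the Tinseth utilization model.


U = 1.65·0.000125^(GP/1000) · (1 − e^(−0.04·t))/4.15
bigness = 1.65·0.000125^(51/1000) = 1.0433
boil_factor = (1 − e^(−0.04·84))/4.15 = 0.2326
U = 1.0433 · 0.2326

0.2427


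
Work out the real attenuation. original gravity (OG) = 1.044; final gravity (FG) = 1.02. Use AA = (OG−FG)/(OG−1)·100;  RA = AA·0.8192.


AA = (1.044 − 1.02)/(1.044 − 1)·100 = 54.5455
RA = 54.5455·0.8192

44.6836 %


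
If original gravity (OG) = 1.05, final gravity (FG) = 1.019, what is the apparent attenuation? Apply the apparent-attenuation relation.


AA = (OG − FG)/(OG − 1) · 100
AA = (1.05 − 1.019)/(1.05 − 1) · 100

62.0000 %


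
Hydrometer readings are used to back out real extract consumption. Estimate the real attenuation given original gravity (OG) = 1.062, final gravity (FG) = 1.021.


AA = (OG−FG)/(OG−1)·100;  RA = AA·0.8192
AA = (1.062 − 1.021)/(1.062 − 1)·100 = 66.1290
RA = 66.1290·0.8192

54.1729 %


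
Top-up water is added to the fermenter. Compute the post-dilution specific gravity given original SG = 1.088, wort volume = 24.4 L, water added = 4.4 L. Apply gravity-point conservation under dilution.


SG_new = 1 + (SG_old − 1)·V_old/(V_old + V_water)
pts = (1.088 − 1)·1000·24.4/(24.4 + 4.4) = 74.5556
SG_new = 1 + 74.5556/1000

1.0746


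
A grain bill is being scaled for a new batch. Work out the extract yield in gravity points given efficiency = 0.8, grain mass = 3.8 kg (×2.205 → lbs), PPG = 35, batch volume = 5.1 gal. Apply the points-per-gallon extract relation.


points = lbs × PPG × eff / vol
lbs = 3.8 × 2.205 = 8.3790
points = 8.3790 × 35 × 0.8 / 5.1

46.0024 points


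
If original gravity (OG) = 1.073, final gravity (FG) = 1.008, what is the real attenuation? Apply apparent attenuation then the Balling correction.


AA = (OG−FG)/(OG−1)·100;  RA = AA·0.8192
AA = (1.073 − 1.008)/(1.073 − 1)·100 = 89.0411
RA = 89.0411·0.8192

72.9425 %


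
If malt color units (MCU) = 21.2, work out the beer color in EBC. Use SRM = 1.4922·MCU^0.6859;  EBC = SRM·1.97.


SRM = 1.4922·21.2^0.6859 = 12.1216
EBC = 12.1216·1.97

23.8796 EBC


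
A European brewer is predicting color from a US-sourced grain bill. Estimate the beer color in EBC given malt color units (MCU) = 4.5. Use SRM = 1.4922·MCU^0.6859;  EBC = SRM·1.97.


SRM = 1.4922·4.5^0.6859 = 4.1866
EBC = 4.1866·1.97

8.2477 EBC


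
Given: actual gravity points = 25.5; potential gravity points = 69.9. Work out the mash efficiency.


efficiency = actual / potential × 100
efficiency = 25.5 / 69.9 × 100

36.4807 %


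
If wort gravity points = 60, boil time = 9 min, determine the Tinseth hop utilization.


U = 1.65·0.000125^(GP/1000) · (1 − e^(−0.04·t))/4.15
bigness = 1.65·0.000125^(60/1000) = 0.9623
boil_factor = (1 − e^(−0.04·9))/4.15 = 0.0728
U = 0.9623 · 0.0728

0.0701


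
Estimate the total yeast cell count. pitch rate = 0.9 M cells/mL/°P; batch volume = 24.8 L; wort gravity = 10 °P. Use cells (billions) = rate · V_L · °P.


cells = 0.9 · 24.8 · 10

223.2000 billion cells


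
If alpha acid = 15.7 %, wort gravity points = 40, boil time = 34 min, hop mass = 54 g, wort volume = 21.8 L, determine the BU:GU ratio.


U = 1.65·0.000125^(GP/1000)·(1−e^(−0.04t))/4.15;  IBU = (α/100)·m·U·1000/V;  BU:GU = IBU/GP
U = 1.65·0.000125^(40/1000)·(1−e^(−0.04·34))/4.15 = 0.2063
IBU = (15.7/100)·54·0.2063·1000/21.8 = 80.2299
BU:GU = 80.2299/40

2.0057


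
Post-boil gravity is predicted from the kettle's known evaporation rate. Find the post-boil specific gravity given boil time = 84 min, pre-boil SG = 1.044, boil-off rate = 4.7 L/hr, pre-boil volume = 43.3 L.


V_post = V_pre − rate·(t/60);  SG_post = 1 + (SG_pre−1)·V_pre/V_post
V_post = 43.3 − 4.7·(84/60) = 36.7200
SG_post = 1 + (1.044 − 1)·43.3/36.7200

1.0519


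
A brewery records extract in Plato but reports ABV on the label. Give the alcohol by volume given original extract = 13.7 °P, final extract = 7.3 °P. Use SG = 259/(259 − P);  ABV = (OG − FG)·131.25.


OG = 259/(259 − 13.7) = 1.0558
FG = 259/(259 − 7.3) = 1.0290
ABV = (1.0558 − 1.0290)·131.25

3.5237 % ABV


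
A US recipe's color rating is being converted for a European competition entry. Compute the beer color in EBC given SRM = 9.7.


EBC = SRM · 1.97
EBC = 9.7 · 1.97

19.1090 EBC


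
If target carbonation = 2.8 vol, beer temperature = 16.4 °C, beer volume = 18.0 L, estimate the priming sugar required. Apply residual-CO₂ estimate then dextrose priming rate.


residual = 14.695·(0.01821 + 0.09011·e^(−0.04·T));  sugar = (target − residual)·4.0·V
residual = 14.695·(0.01821 + 0.09011·e^(−0.04·16.4)) = 0.9547
sugar = (2.8 − 0.9547)·4.0·18.0

132.8590 g


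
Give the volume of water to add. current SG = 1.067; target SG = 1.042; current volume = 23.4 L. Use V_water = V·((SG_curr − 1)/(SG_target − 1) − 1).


V_water = 23.4·((1.067 − 1)/(1.042 − 1) − 1)

13.9286 L


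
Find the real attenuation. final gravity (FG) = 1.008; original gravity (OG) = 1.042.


AA = (OG−FG)/(OG−1)·100;  RA = AA·0.8192
AA = (1.042 − 1.008)/(1.042 − 1)·100 = 80.9524
RA = 80.9524·0.8192

66.3162 %


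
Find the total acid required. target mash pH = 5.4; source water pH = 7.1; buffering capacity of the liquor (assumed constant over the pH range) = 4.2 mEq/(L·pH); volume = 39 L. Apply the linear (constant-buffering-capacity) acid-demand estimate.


acid = buffering capacity · (pH_source − pH_target) · V
acid = 4.2 · (7.1 − 5.4) · 39

278.4600 mEq


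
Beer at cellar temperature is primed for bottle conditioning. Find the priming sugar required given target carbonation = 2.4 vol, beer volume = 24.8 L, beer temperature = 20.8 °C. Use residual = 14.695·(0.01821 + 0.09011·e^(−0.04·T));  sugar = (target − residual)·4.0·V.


residual = 14.695·(0.01821 + 0.09011·e^(−0.04·20.8)) = 0.8438
sugar = (2.4 − 0.8438)·4.0·24.8

154.3707 g


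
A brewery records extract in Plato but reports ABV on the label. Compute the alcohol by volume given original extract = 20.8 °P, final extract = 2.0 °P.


SG = 259/(259 − P);  ABV = (OG − FG)·131.25
OG = 259/(259 − 20.8) = 1.0873
FG = 259/(259 − 2.0) = 1.0078
ABV = (1.0873 − 1.0078)·131.25

10.4396 % ABV


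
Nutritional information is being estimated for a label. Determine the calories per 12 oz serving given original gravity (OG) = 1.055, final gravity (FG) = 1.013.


ABW = (OG−FG)·131.25·0.79/FG;  °P = 259 − 259/SG (for OG→OE and FG→AE);  RE = 0.1808·OE + 0.8192·AE;  Cal = (6.9·ABW + 4·(RE−0.1))·FG·3.55
ABW = (1.055 − 1.013)·131.25·0.79/1.013 = 4.2990
OE = 259 − 259/1.055 = 13.5024 °P
AE = 259 − 259/1.013 = 3.3238 °P
RE = 0.1808·13.5024 + 0.8192·3.3238 = 5.1641 °P
Cal = (6.9·4.2990 + 4·(5.1641−0.1))·1.013·3.55

179.5174 kcal


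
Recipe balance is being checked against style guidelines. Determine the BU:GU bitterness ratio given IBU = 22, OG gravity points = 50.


BU:GU = IBU / OG_points
BU:GU = 22 / 50

0.4400


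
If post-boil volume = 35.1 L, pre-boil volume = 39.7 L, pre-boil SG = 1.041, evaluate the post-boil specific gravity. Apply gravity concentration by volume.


SG_post = 1 + (SG_pre − 1)·V_pre/V_post
pts_pre = (1.041 − 1)·1000 = 41.0000
pts_post = 41.0000·39.7/35.1 = 46.3732
SG_post = 1 + 46.3732/1000

1.0464


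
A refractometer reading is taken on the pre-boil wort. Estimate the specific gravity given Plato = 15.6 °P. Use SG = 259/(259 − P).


SG = 259/(259 − 15.6)

1.0641


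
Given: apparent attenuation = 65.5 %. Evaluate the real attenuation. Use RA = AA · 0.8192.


RA = 65.5 · 0.8192

53.6576 %


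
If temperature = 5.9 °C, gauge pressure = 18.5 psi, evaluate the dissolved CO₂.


vols = (P + 14.695)·(0.01821 + 0.09011·e^(−0.04·T))
vols = (18.5 + 14.695)·(0.01821 + 0.09011·e^(−0.04·5.9))

2.9669 volumes


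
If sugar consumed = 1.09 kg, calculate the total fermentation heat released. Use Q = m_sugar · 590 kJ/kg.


Q = 1.09 · 590

643.1000 kJ


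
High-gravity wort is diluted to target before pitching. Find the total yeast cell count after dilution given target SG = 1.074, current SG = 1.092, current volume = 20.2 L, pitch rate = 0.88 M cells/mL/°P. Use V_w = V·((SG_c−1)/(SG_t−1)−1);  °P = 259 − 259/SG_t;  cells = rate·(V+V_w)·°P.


V_w = 20.2·((1.092−1)/(1.074−1)−1) = 4.9135
V_final = 20.2 + 4.9135 = 25.1135
°P = 259 − 259/1.074 = 17.8454
cells = 0.88·25.1135·17.8454

394.3822 billion cells


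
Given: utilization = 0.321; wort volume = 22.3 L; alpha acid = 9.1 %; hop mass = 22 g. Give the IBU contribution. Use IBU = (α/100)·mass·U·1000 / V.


IBU = (9.1/100)·22·0.321·1000 / 22.3

28.8180 IBU


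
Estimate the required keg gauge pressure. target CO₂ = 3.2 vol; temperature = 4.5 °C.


psi = vols/(0.01821 + 0.09011·e^(−0.04·T)) − 14.695
psi = 3.2/(0.01821 + 0.09011·e^(−0.04·4.5)) − 14.695

19.5383 psi


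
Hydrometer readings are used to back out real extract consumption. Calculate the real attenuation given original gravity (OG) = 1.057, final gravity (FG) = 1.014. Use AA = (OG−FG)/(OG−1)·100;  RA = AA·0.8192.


AA = (1.057 − 1.014)/(1.057 − 1)·100 = 75.4386
RA = 75.4386·0.8192

61.7993 %


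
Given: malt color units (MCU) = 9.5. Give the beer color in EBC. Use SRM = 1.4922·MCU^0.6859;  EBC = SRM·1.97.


SRM = 1.4922·9.5^0.6859 = 6.9895
EBC = 6.9895·1.97

13.7694 EBC


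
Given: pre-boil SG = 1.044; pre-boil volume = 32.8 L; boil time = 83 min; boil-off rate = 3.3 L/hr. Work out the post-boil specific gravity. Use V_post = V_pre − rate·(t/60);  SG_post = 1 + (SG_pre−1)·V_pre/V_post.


V_post = 32.8 − 3.3·(83/60) = 28.2350
SG_post = 1 + (1.044 − 1)·32.8/28.2350

1.0511


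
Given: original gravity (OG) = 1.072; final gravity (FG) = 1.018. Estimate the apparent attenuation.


AA = (OG − FG)/(OG − 1) · 100
AA = (1.072 − 1.018)/(1.072 − 1) · 100

75.0000 %


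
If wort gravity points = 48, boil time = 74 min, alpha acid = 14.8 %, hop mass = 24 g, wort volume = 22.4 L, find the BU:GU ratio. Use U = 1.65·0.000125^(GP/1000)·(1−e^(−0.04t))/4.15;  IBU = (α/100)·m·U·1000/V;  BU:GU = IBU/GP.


U = 1.65·0.000125^(48/1000)·(1−e^(−0.04·74))/4.15 = 0.2449
IBU = (14.8/100)·24·0.2449·1000/22.4 = 38.8333
BU:GU = 38.8333/48

0.8090


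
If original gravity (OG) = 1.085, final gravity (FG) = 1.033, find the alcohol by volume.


ABV = (OG − FG) · 131.25
ABV = (1.085 − 1.033) · 131.25

6.8250 % ABV


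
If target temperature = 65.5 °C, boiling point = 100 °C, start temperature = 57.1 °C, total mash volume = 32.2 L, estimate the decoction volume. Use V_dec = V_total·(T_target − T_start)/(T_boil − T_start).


V_dec = 32.2·(65.5 − 57.1)/(100 − 57.1)

6.3049 L


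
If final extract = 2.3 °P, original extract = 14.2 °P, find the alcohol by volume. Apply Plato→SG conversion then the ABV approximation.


SG = 259/(259 − P);  ABV = (OG − FG)·131.25
OG = 259/(259 − 14.2) = 1.0580
FG = 259/(259 − 2.3) = 1.0090
ABV = (1.0580 − 1.0090)·131.25

6.4374 % ABV


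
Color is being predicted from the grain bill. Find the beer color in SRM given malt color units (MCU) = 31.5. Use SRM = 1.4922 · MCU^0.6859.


SRM = 1.4922 · 31.5^0.6859

15.9044 SRM


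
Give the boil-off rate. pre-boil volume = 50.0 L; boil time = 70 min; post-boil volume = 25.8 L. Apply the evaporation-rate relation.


rate = (V_pre − V_post) / (t_min/60)
rate = (50.0 − 25.8) / (70/60)

20.7429 L/hr


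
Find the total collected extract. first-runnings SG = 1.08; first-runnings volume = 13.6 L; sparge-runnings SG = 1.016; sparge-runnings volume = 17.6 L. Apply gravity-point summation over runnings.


total = Σ (SG_i − 1)·1000·V_i
first = (1.08 − 1)·1000·13.6 = 1088.0000
sparge = (1.016 − 1)·1000·17.6 = 281.6000
total = 1088.0000 + 281.6000

1369.6000 gravity·L


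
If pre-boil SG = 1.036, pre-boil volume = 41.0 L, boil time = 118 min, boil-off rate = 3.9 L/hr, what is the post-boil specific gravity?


V_post = V_pre − rate·(t/60);  SG_post = 1 + (SG_pre−1)·V_pre/V_post
V_post = 41.0 − 3.9·(118/60) = 33.3300
SG_post = 1 + (1.036 − 1)·41.0/33.3300

1.0443


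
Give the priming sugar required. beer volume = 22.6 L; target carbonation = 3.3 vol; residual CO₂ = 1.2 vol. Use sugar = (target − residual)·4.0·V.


sugar = (3.3 − 1.2)·4.0·22.6

189.8400 g


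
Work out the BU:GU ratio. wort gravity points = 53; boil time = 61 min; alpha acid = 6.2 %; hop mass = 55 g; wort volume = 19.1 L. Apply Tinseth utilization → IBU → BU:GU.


U = 1.65·0.000125^(GP/1000)·(1−e^(−0.04t))/4.15;  IBU = (α/100)·m·U·1000/V;  BU:GU = IBU/GP
U = 1.65·0.000125^(53/1000)·(1−e^(−0.04·61))/4.15 = 0.2254
IBU = (6.2/100)·55·0.2254·1000/19.1 = 40.2427
BU:GU = 40.2427/53

0.7593


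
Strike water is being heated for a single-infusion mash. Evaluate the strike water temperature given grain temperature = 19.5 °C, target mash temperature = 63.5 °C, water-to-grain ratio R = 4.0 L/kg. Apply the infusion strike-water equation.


T_strike = (0.41/R)·(T_mash − T_grain) + T_mash
T_strike = (0.41/4.0)·(63.5 − 19.5) + 63.5

68.0100 °C


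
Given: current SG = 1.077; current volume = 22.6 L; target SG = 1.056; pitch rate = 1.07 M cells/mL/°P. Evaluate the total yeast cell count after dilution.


V_w = V·((SG_c−1)/(SG_t−1)−1);  °P = 259 − 259/SG_t;  cells = rate·(V+V_w)·°P
V_w = 22.6·((1.077−1)/(1.056−1)−1) = 8.4750
V_final = 22.6 + 8.4750 = 31.0750
°P = 259 − 259/1.056 = 13.7348
cells = 1.07·31.0750·13.7348

456.6871 billion cells


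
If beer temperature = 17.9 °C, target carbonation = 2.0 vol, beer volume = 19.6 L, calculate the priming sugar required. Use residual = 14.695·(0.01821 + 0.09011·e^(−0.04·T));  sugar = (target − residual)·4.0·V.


residual = 14.695·(0.01821 + 0.09011·e^(−0.04·17.9)) = 0.9147
sugar = (2.0 − 0.9147)·4.0·19.6

85.0859 g


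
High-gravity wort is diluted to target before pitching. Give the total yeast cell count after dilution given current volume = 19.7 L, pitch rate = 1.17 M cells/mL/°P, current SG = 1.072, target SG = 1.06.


V_w = V·((SG_c−1)/(SG_t−1)−1);  °P = 259 − 259/SG_t;  cells = rate·(V+V_w)·°P
V_w = 19.7·((1.072−1)/(1.06−1)−1) = 3.9400
V_final = 19.7 + 3.9400 = 23.6400
°P = 259 − 259/1.06 = 14.6604
cells = 1.17·23.6400·14.6604

405.4884 billion cells


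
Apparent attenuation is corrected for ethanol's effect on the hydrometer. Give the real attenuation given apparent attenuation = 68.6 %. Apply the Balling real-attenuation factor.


RA = AA · 0.8192
RA = 68.6 · 0.8192

56.1971 %


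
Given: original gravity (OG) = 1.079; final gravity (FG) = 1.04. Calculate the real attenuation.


AA = (OG−FG)/(OG−1)·100;  RA = AA·0.8192
AA = (1.079 − 1.04)/(1.079 − 1)·100 = 49.3671
RA = 49.3671·0.8192

40.4415 %


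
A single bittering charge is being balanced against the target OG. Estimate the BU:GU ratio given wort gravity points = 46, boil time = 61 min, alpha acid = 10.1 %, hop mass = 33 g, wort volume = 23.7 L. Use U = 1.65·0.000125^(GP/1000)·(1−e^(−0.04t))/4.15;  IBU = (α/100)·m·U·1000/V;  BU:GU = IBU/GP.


U = 1.65·0.000125^(46/1000)·(1−e^(−0.04·61))/4.15 = 0.2400
IBU = (10.1/100)·33·0.2400·1000/23.7 = 33.7579
BU:GU = 33.7579/46

0.7339


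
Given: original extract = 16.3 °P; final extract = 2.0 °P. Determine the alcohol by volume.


SG = 259/(259 − P);  ABV = (OG − FG)·131.25
OG = 259/(259 − 16.3) = 1.0672
FG = 259/(259 − 2.0) = 1.0078
ABV = (1.0672 − 1.0078)·131.25

7.7935 % ABV


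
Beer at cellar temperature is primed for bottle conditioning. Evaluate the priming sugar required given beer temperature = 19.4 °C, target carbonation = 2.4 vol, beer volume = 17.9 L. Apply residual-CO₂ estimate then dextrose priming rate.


residual = 14.695·(0.01821 + 0.09011·e^(−0.04·T));  sugar = (target − residual)·4.0·V
residual = 14.695·(0.01821 + 0.09011·e^(−0.04·19.4)) = 0.8770
sugar = (2.4 − 0.8770)·4.0·17.9

109.0443 g


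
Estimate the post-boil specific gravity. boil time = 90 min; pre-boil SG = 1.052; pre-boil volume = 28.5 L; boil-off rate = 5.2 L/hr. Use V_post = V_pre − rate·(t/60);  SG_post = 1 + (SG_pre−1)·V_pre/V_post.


V_post = 28.5 − 5.2·(90/60) = 20.7000
SG_post = 1 + (1.052 − 1)·28.5/20.7000

1.0716


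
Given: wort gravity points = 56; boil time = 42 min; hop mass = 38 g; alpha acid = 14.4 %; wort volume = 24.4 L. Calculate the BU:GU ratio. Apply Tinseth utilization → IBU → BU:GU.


U = 1.65·0.000125^(GP/1000)·(1−e^(−0.04t))/4.15;  IBU = (α/100)·m·U·1000/V;  BU:GU = IBU/GP
U = 1.65·0.000125^(56/1000)·(1−e^(−0.04·42))/4.15 = 0.1956
IBU = (14.4/100)·38·0.1956·1000/24.4 = 43.8575
BU:GU = 43.8575/56

0.7832


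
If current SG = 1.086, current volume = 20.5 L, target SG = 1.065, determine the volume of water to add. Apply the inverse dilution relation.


V_water = V·((SG_curr − 1)/(SG_target − 1) − 1)
V_water = 20.5·((1.086 − 1)/(1.065 − 1) − 1)

6.6231 L


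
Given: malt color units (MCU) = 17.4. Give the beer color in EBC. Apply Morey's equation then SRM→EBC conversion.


SRM = 1.4922·MCU^0.6859;  EBC = SRM·1.97
SRM = 1.4922·17.4^0.6859 = 10.5857
EBC = 10.5857·1.97

20.8538 EBC


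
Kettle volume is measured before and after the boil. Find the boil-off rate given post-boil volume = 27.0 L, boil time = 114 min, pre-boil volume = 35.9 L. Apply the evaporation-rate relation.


rate = (V_pre − V_post) / (t_min/60)
rate = (35.9 − 27.0) / (114/60)

4.6842 L/hr


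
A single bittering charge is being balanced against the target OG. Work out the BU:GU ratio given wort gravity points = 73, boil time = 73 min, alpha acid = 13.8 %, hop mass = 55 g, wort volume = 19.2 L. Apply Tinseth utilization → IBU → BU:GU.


U = 1.65·0.000125^(GP/1000)·(1−e^(−0.04t))/4.15;  IBU = (α/100)·m·U·1000/V;  BU:GU = IBU/GP
U = 1.65·0.000125^(73/1000)·(1−e^(−0.04·73))/4.15 = 0.1952
IBU = (13.8/100)·55·0.1952·1000/19.2 = 77.1565
BU:GU = 77.1565/73

1.0569


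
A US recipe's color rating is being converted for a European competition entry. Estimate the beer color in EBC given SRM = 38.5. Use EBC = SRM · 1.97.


EBC = 38.5 · 1.97

75.8450 EBC


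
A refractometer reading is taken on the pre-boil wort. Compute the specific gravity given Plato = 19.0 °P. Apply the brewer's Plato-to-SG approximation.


SG = 259/(259 − P)
SG = 259/(259 − 19.0)

1.0792


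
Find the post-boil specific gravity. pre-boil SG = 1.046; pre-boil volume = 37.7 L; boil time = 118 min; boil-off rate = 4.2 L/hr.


V_post = V_pre − rate·(t/60);  SG_post = 1 + (SG_pre−1)·V_pre/V_post
V_post = 37.7 − 4.2·(118/60) = 29.4400
SG_post = 1 + (1.046 − 1)·37.7/29.4400

1.0589


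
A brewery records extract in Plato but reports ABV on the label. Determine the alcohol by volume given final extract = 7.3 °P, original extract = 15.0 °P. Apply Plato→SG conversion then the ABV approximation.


SG = 259/(259 − P);  ABV = (OG − FG)·131.25
OG = 259/(259 − 15.0) = 1.0615
FG = 259/(259 − 7.3) = 1.0290
ABV = (1.0615 − 1.0290)·131.25

4.2620 % ABV


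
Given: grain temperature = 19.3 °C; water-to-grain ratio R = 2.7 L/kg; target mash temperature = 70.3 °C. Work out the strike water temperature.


T_strike = (0.41/R)·(T_mash − T_grain) + T_mash
T_strike = (0.41/2.7)·(70.3 − 19.3) + 70.3

78.0444 °C


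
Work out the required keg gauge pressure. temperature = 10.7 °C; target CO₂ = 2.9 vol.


psi = vols/(0.01821 + 0.09011·e^(−0.04·T)) − 14.695
psi = 2.9/(0.01821 + 0.09011·e^(−0.04·10.7)) − 14.695

22.9944 psi


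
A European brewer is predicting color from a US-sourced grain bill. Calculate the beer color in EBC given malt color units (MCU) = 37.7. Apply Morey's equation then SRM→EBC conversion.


SRM = 1.4922·MCU^0.6859;  EBC = SRM·1.97
SRM = 1.4922·37.7^0.6859 = 17.9903
EBC = 17.9903·1.97

35.4410 EBC


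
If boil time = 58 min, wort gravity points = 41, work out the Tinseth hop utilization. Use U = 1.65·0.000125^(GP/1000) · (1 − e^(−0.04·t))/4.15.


bigness = 1.65·0.000125^(41/1000) = 1.1415
boil_factor = (1 − e^(−0.04·58))/4.15 = 0.2173
U = 1.1415 · 0.2173

0.2480


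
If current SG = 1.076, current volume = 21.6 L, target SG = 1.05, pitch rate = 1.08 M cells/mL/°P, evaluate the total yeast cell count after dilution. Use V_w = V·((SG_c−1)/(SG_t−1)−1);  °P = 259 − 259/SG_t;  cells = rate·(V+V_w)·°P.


V_w = 21.6·((1.076−1)/(1.05−1)−1) = 11.2320
V_final = 21.6 + 11.2320 = 32.8320
°P = 259 − 259/1.05 = 12.3333
cells = 1.08·32.8320·12.3333

437.3222 billion cells


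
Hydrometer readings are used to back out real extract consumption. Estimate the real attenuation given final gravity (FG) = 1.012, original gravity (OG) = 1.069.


AA = (OG−FG)/(OG−1)·100;  RA = AA·0.8192
AA = (1.069 − 1.012)/(1.069 − 1)·100 = 82.6087
RA = 82.6087·0.8192

67.6730 %


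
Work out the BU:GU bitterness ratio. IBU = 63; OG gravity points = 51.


BU:GU = IBU / OG_points
BU:GU = 63 / 51

1.2353


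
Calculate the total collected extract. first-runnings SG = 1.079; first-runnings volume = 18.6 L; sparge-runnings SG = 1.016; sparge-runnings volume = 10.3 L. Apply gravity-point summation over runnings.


total = Σ (SG_i − 1)·1000·V_i
first = (1.079 − 1)·1000·18.6 = 1469.4000
sparge = (1.016 − 1)·1000·10.3 = 164.8000
total = 1469.4000 + 164.8000

1634.2000 gravity·L


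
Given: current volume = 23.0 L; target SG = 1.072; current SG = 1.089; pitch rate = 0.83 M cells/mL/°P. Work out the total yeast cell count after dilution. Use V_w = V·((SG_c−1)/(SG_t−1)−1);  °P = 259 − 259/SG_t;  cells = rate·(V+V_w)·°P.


V_w = 23.0·((1.089−1)/(1.072−1)−1) = 5.4306
V_final = 23.0 + 5.4306 = 28.4306
°P = 259 − 259/1.072 = 17.3955
cells = 0.83·28.4306·17.3955

410.4884 billion cells


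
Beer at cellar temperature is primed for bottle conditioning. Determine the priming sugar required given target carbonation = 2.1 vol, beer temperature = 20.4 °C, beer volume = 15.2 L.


residual = 14.695·(0.01821 + 0.09011·e^(−0.04·T));  sugar = (target − residual)·4.0·V
residual = 14.695·(0.01821 + 0.09011·e^(−0.04·20.4)) = 0.8531
sugar = (2.1 − 0.8531)·4.0·15.2

75.8092 g


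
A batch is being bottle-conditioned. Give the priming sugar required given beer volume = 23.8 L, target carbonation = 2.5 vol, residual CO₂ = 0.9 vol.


sugar = (target − residual)·4.0·V
sugar = (2.5 − 0.9)·4.0·23.8

152.3200 g


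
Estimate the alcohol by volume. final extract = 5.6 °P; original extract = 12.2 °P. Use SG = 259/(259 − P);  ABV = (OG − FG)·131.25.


OG = 259/(259 − 12.2) = 1.0494
FG = 259/(259 − 5.6) = 1.0221
ABV = (1.0494 − 1.0221)·131.25

3.5875 % ABV


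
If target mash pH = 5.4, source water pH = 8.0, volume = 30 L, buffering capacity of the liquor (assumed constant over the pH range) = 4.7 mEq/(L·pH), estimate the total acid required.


acid = buffering capacity · (pH_source − pH_target) · V
acid = 4.7 · (8.0 − 5.4) · 30

366.6000 mEq


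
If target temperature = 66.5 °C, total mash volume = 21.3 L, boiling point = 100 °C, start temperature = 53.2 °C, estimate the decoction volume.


V_dec = V_total·(T_target − T_start)/(T_boil − T_start)
V_dec = 21.3·(66.5 − 53.2)/(100 − 53.2)

6.0532 L


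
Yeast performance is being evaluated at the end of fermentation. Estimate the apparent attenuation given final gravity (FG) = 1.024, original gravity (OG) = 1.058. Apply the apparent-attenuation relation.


AA = (OG − FG)/(OG − 1) · 100
AA = (1.058 − 1.024)/(1.058 − 1) · 100

58.6207 %


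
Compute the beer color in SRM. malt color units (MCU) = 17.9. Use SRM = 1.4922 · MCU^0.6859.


SRM = 1.4922 · 17.9^0.6859

10.7934 SRM


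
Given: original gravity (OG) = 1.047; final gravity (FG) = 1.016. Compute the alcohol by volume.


ABV = (OG − FG) · 131.25
ABV = (1.047 − 1.016) · 131.25

4.0687 % ABV


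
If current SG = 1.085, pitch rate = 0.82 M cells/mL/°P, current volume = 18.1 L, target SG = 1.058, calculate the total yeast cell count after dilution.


V_w = V·((SG_c−1)/(SG_t−1)−1);  °P = 259 − 259/SG_t;  cells = rate·(V+V_w)·°P
V_w = 18.1·((1.085−1)/(1.058−1)−1) = 8.4259
V_final = 18.1 + 8.4259 = 26.5259
°P = 259 − 259/1.058 = 14.1985
cells = 0.82·26.5259·14.1985

308.8342 billion cells


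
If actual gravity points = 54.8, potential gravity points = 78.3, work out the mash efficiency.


efficiency = actual / potential × 100
efficiency = 54.8 / 78.3 × 100

69.9872 %


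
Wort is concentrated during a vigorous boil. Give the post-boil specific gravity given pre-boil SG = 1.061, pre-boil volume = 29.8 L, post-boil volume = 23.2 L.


SG_post = 1 + (SG_pre − 1)·V_pre/V_post
pts_pre = (1.061 − 1)·1000 = 61.0000
pts_post = 61.0000·29.8/23.2 = 78.3534
SG_post = 1 + 78.3534/1000

1.0784


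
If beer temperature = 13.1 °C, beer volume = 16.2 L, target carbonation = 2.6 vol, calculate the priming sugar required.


residual = 14.695·(0.01821 + 0.09011·e^(−0.04·T));  sugar = (target − residual)·4.0·V
residual = 14.695·(0.01821 + 0.09011·e^(−0.04·13.1)) = 1.0517
sugar = (2.6 − 1.0517)·4.0·16.2

100.3300 g


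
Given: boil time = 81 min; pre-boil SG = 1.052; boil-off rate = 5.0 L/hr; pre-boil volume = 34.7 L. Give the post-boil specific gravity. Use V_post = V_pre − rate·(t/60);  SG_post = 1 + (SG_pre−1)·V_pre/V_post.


V_post = 34.7 − 5.0·(81/60) = 27.9500
SG_post = 1 + (1.052 − 1)·34.7/27.9500

1.0646


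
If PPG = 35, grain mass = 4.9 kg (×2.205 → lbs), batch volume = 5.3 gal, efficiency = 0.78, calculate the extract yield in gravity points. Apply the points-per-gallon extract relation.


points = lbs × PPG × eff / vol
lbs = 4.9 × 2.205 = 10.8045
points = 10.8045 × 35 × 0.78 / 5.3

55.6534 points


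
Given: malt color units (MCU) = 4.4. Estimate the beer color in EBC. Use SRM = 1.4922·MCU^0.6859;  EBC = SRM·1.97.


SRM = 1.4922·4.4^0.6859 = 4.1226
EBC = 4.1226·1.97

8.1215 EBC


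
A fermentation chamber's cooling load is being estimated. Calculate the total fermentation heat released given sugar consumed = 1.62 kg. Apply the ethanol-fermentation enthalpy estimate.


Q = m_sugar · 590 kJ/kg
Q = 1.62 · 590

955.8000 kJ


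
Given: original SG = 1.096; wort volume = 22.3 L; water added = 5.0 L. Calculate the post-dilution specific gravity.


SG_new = 1 + (SG_old − 1)·V_old/(V_old + V_water)
pts = (1.096 − 1)·1000·22.3/(22.3 + 5.0) = 78.4176
SG_new = 1 + 78.4176/1000

1.0784


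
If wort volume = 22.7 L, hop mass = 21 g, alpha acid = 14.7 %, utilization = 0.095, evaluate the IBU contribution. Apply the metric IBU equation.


IBU = (α/100)·mass·U·1000 / V
IBU = (14.7/100)·21·0.095·1000 / 22.7

12.9192 IBU


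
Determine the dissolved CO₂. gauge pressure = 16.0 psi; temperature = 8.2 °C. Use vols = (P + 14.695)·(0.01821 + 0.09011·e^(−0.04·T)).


vols = (16.0 + 14.695)·(0.01821 + 0.09011·e^(−0.04·8.2))

2.5514 volumes


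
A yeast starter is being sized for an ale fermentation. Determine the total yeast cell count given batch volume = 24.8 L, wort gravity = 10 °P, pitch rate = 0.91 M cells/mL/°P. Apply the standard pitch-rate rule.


cells (billions) = rate · V_L · °P
cells = 0.91 · 24.8 · 10

225.6800 billion cells


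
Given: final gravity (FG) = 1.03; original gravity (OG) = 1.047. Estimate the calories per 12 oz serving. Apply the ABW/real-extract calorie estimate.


ABW = (OG−FG)·131.25·0.79/FG;  °P = 259 − 259/SG (for OG→OE and FG→AE);  RE = 0.1808·OE + 0.8192·AE;  Cal = (6.9·ABW + 4·(RE−0.1))·FG·3.55
ABW = (1.047 − 1.03)·131.25·0.79/1.03 = 1.7113
OE = 259 − 259/1.047 = 11.6266 °P
AE = 259 − 259/1.03 = 7.5437 °P
RE = 0.1808·11.6266 + 0.8192·7.5437 = 8.2819 °P
Cal = (6.9·1.7113 + 4·(8.2819−0.1))·1.03·3.55

162.8451 kcal


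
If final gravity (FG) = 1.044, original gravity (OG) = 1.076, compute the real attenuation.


AA = (OG−FG)/(OG−1)·100;  RA = AA·0.8192
AA = (1.076 − 1.044)/(1.076 − 1)·100 = 42.1053
RA = 42.1053·0.8192

34.4926 %


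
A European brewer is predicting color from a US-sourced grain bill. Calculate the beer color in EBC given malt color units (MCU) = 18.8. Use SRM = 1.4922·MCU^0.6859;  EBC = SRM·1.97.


SRM = 1.4922·18.8^0.6859 = 11.1628
EBC = 11.1628·1.97

21.9907 EBC


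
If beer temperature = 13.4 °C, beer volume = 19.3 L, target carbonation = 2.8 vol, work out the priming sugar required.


residual = 14.695·(0.01821 + 0.09011·e^(−0.04·T));  sugar = (target − residual)·4.0·V
residual = 14.695·(0.01821 + 0.09011·e^(−0.04·13.4)) = 1.0423
sugar = (2.8 − 1.0423)·4.0·19.3

135.6910 g


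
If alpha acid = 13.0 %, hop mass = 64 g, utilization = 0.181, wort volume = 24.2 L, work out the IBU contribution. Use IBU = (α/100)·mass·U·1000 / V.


IBU = (13.0/100)·64·0.181·1000 / 24.2

62.2281 IBU


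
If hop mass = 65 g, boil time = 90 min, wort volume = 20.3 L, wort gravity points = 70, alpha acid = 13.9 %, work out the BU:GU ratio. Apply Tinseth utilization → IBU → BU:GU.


U = 1.65·0.000125^(GP/1000)·(1−e^(−0.04t))/4.15;  IBU = (α/100)·m·U·1000/V;  BU:GU = IBU/GP
U = 1.65·0.000125^(70/1000)·(1−e^(−0.04·90))/4.15 = 0.2062
IBU = (13.9/100)·65·0.2062·1000/20.3 = 91.7529
BU:GU = 91.7529/70

1.3108


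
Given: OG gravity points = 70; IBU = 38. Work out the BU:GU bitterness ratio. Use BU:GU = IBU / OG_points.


BU:GU = 38 / 70

0.5429


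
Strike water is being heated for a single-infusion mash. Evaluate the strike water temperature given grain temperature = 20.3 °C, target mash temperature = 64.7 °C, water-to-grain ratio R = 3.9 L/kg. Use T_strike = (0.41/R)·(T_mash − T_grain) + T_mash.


T_strike = (0.41/3.9)·(64.7 − 20.3) + 64.7

69.3677 °C


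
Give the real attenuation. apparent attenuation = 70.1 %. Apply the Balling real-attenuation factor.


RA = AA · 0.8192
RA = 70.1 · 0.8192

57.4259 %


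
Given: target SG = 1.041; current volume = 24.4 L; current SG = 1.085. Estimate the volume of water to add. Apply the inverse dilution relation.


V_water = V·((SG_curr − 1)/(SG_target − 1) − 1)
V_water = 24.4·((1.085 − 1)/(1.041 − 1) − 1)

26.1854 L


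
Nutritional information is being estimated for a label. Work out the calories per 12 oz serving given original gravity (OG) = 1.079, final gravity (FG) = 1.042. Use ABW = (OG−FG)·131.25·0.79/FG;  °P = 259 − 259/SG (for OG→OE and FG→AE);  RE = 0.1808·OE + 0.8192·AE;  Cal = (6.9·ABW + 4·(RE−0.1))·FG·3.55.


ABW = (1.079 − 1.042)·131.25·0.79/1.042 = 3.6818
OE = 259 − 259/1.079 = 18.9629 °P
AE = 259 − 259/1.042 = 10.4395 °P
RE = 0.1808·18.9629 + 0.8192·10.4395 = 11.9806 °P
Cal = (6.9·3.6818 + 4·(11.9806−0.1))·1.042·3.55

269.7632 kcal


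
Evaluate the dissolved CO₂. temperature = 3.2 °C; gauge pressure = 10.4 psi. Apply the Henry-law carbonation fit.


vols = (P + 14.695)·(0.01821 + 0.09011·e^(−0.04·T))
vols = (10.4 + 14.695)·(0.01821 + 0.09011·e^(−0.04·3.2))

2.4466 volumes


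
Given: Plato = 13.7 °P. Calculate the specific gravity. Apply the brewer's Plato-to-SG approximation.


SG = 259/(259 − P)
SG = 259/(259 − 13.7)

1.0558


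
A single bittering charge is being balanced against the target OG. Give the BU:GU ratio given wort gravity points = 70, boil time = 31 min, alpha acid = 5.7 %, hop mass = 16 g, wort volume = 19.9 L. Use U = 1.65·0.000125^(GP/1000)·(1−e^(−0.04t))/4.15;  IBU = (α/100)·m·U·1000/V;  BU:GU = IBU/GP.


U = 1.65·0.000125^(70/1000)·(1−e^(−0.04·31))/4.15 = 0.1506
IBU = (5.7/100)·16·0.1506·1000/19.9 = 6.9023
BU:GU = 6.9023/70

0.0986


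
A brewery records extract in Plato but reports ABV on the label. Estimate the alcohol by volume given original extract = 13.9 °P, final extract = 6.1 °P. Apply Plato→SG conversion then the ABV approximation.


SG = 259/(259 − P);  ABV = (OG − FG)·131.25
OG = 259/(259 − 13.9) = 1.0567
FG = 259/(259 − 6.1) = 1.0241
ABV = (1.0567 − 1.0241)·131.25

4.2776 % ABV


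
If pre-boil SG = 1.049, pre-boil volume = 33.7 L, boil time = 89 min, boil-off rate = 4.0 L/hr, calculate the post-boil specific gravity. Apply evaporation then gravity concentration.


V_post = V_pre − rate·(t/60);  SG_post = 1 + (SG_pre−1)·V_pre/V_post
V_post = 33.7 − 4.0·(89/60) = 27.7667
SG_post = 1 + (1.049 − 1)·33.7/27.7667

1.0595


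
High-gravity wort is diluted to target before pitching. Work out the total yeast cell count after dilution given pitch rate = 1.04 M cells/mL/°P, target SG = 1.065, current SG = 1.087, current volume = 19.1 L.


V_w = V·((SG_c−1)/(SG_t−1)−1);  °P = 259 − 259/SG_t;  cells = rate·(V+V_w)·°P
V_w = 19.1·((1.087−1)/(1.065−1)−1) = 6.4646
V_final = 19.1 + 6.4646 = 25.5646
°P = 259 − 259/1.065 = 15.8075
cells = 1.04·25.5646·15.8075

420.2775 billion cells
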